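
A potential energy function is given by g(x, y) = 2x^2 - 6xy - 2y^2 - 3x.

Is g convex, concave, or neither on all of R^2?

g is quadratic, so its Hessian is the constant matrix H = [[4, -6], [-6, -4]].
det(H) = -52, tr(H) = 0.
det(H) < 0, so H is indefinite: neither convex nor concave.

neither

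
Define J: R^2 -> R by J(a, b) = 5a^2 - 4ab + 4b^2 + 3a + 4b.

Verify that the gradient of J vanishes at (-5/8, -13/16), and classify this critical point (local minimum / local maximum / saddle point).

local minimum

∇J = (10a - 4b + 3, -4a + 8b + 4); substituting (-5/8, -13/16) gives ∇J = (0, 0), so (-5/8, -13/16) is indeed a critical point.
The Hessian of J is constant: H = [[10, -4], [-4, 8]].
det(H) = 10·8 − (-4)² = 64.
det(H) > 0 and tr(H) = 18 > 0, so H is positive definite and the point is a local minimum.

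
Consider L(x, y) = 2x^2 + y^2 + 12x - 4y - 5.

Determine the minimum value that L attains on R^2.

L(x,y) separates as P(x) + Q(y) − 5, so its minimum is min P + min Q − 5.
P'(x) = 4x + 12 vanishes at x ∈ {-3}; Q'(y) = 2y - 4 vanishes at y ∈ {2}.
Local minima of P (where P''>0): P(-3)=-18. Local minima of Q: Q(2)=-4.
So the global minimum of L is P(-3) + Q(2) − 5 = -18 − 4 − 5 = -27, attained at (-3, 2).

-27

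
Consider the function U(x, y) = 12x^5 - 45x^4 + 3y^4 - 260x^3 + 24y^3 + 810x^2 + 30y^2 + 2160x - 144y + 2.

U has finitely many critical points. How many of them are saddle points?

U separates as a function of x plus a function of y, so ∇U=0 decouples.
∂U/∂x = 60(x - 4)(x - 3)(x + 1)(x + 3) = 0 at x ∈ {-3, -1, 3, 4}; ∂U/∂y = 12(y - 1)(y + 3)(y + 4) = 0 at y ∈ {-4, -3, 1}.
The Hessian is diagonal: diag(U_xx, U_yy). Second derivatives: U_xx(-3)=-5040, U_xx(-1)=2400, U_xx(3)=-1440, U_xx(4)=2100; U_yy(-4)=60, U_yy(-3)=-48, U_yy(1)=240.
Saddle points occur where the two diagonal entries have opposite signs: (-3, -4), (-3, 1), (-1, -3), (3, -4), (3, 1), (4, -3). Count: 6.

6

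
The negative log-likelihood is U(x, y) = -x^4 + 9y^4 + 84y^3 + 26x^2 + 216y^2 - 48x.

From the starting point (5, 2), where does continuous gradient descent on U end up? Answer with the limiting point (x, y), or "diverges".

diverges

U is separable, so gradient descent decouples: x follows -∂U/∂x, y follows -∂U/∂y.
∂U/∂x = -4(x - 3)(x - 1)(x + 4); at x=5 this is -288, so x increases.
∂U/∂y = 36y(y + 3)(y + 4); at y=2 this is 2160, so y decreases.
The x-coordinate has no critical point in that direction and runs off to infinity.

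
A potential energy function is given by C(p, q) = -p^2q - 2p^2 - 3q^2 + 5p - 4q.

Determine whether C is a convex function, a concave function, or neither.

neither

The term -p^2q is cubic, so the Hessian is not constant.
∂²C/∂p² = -2q - 4, which takes both signs as q varies (negative for sufficiently large q). A diagonal entry of the Hessian changing sign means the Hessian is neither positive- nor negative-semidefinite on all of R^2.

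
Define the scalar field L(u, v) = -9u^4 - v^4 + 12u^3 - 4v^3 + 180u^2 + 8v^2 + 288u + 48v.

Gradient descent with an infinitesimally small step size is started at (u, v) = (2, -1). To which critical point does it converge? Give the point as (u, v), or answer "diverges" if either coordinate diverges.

(-1, -2)

L is separable, so gradient descent decouples: u follows -∂L/∂u, v follows -∂L/∂v.
∂L/∂u = -36(u - 4)(u + 1)(u + 2); at u=2 this is 864, so u decreases.
∂L/∂v = -4(v - 2)(v + 2)(v + 3); at v=-1 this is 24, so v decreases.
u converges to its nearest critical value -1 (a local min of the u-part); v converges to -2. The iterate converges to (-1, -2).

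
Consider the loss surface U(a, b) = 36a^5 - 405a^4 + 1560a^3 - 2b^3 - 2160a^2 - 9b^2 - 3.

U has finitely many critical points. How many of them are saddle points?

U separates as a function of a plus a function of b, so ∇U=0 decouples.
∂U/∂a = 180a(a - 4)(a - 3)(a - 2) = 0 at a ∈ {0, 2, 3, 4}; ∂U/∂b = -6b(b + 3) = 0 at b ∈ {-3, 0}.
The Hessian is diagonal: diag(U_aa, U_bb). Second derivatives: U_aa(0)=-4320, U_aa(2)=720, U_aa(3)=-540, U_aa(4)=1440; U_bb(-3)=18, U_bb(0)=-18.
Saddle points occur where the two diagonal entries have opposite signs: (0, -3), (2, 0), (3, -3), (4, 0). Count: 4.

4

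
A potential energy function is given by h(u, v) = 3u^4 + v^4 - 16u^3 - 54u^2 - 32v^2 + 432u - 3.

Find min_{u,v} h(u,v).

-1366

h(u,v) separates as P(u) + Q(v) − 3, so its minimum is min P + min Q − 3.
P'(u) = 12(u - 4)(u - 3)(u + 3) vanishes at u ∈ {-3, 3, 4}; Q'(v) = 4v(v - 4)(v + 4) vanishes at v ∈ {-4, 0, 4}.
Local minima of P (where P''>0): P(-3)=-1107, P(4)=608. Local minima of Q: Q(-4)=-256, Q(4)=-256.
So the global minimum of h is P(-3) + Q(-4) − 3 = -1107 − 256 − 3 = -1366, attained at (-3, -4).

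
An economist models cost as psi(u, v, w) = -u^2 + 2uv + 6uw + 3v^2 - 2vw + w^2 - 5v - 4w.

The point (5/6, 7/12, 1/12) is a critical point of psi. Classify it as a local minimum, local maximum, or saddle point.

The Hessian is constant: H = [[-2, 2, 6], [2, 6, -2], [6, -2, 2]].
Leading principal minors: Δ₁ = -2, Δ₂ = -16, Δ₃ = -288.
The minors fit neither the all-positive nor the alternating-sign pattern, so H is indefinite: a saddle point.

saddle point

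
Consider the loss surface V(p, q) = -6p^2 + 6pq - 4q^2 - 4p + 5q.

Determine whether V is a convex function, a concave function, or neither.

V is quadratic, so its Hessian is the constant matrix H = [[-12, 6], [6, -8]].
det(H) = 60, tr(H) = -20.
det(H) > 0 and tr(H) < 0, so H is negative definite everywhere: concave.

concave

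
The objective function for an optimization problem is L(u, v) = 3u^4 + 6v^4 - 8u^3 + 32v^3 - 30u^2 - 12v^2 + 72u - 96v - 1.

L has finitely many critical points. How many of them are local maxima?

1

L separates as a function of u plus a function of v, so ∇L=0 decouples.
∂L/∂u = 12(u - 3)(u - 1)(u + 2) = 0 at u ∈ {-2, 1, 3}; ∂L/∂v = 24(v - 1)(v + 1)(v + 4) = 0 at v ∈ {-4, -1, 1}.
The Hessian is diagonal: diag(L_uu, L_vv). Second derivatives: L_uu(-2)=180, L_uu(1)=-72, L_uu(3)=120; L_vv(-4)=360, L_vv(-1)=-144, L_vv(1)=240.
Local maxima occur where both diagonal entries negative: (1, -1). Count: 1.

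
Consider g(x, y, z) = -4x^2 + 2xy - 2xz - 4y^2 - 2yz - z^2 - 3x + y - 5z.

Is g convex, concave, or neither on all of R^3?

concave

g is quadratic, so its Hessian is the constant matrix H = [[-8, 2, -2], [2, -8, -2], [-2, -2, -2]].
Leading principal minors: -8, 60, -40.
Signs alternate −, +, − ⇒ H ≺ 0 ⇒ concave.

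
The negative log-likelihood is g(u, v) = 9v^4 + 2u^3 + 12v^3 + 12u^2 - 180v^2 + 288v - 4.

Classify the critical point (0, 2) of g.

The mixed partial ∂²g/∂u∂v is 0, so the Hessian at any point is diag(g_uu, g_vv) = diag(12(u + 2), 36(3v^2 + 2v - 10)).
At (0, 2): H = diag(24, 216).
Both eigenvalues are positive, so H is positive definite: a local minimum.

local minimum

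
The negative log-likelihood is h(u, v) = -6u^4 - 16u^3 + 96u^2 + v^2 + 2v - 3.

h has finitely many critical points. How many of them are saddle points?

h separates as a function of u plus a function of v, so ∇h=0 decouples.
∂h/∂u = -24u(u - 2)(u + 4) = 0 at u ∈ {-4, 0, 2}; ∂h/∂v = 2(v + 1) = 0 at v ∈ {-1}.
The Hessian is diagonal: diag(h_uu, h_vv). Second derivatives: h_uu(-4)=-576, h_uu(0)=192, h_uu(2)=-288; h_vv(-1)=2.
Saddle points occur where the two diagonal entries have opposite signs: (-4, -1), (2, -1). Count: 2.

2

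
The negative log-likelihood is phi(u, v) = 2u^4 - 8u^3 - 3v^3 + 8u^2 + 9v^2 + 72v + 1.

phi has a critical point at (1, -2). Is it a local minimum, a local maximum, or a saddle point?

The mixed partial ∂²phi/∂u∂v is 0, so the Hessian at any point is diag(phi_uu, phi_vv) = diag(8(3u^2 - 6u + 2), 18(-v + 1)).
At (1, -2): H = diag(-8, 54).
The eigenvalues have opposite signs, so H is indefinite: a saddle point.

saddle point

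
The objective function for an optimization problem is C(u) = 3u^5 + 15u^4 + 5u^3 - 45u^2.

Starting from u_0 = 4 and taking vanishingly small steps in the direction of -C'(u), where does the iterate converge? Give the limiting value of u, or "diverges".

C'(u) = 15u(u - 1)(u + 2)(u + 3), so C'(4) = 7560.
Gradient descent moves in the -C' direction, i.e. u is decreasing.
The nearest critical point in that direction is u = 1, where C'' = 180 > 0 (a local minimum). The iterate converges there.

1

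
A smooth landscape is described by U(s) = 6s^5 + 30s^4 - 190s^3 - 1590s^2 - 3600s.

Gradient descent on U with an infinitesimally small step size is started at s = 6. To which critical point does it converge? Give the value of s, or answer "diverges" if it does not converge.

U'(s) = 30(s - 5)(s + 2)(s + 3)(s + 4), so U'(6) = 21600.
Gradient descent moves in the -U' direction, i.e. s is decreasing.
The nearest critical point in that direction is s = 5, where U'' = 15120 > 0 (a local minimum). The iterate converges there.

5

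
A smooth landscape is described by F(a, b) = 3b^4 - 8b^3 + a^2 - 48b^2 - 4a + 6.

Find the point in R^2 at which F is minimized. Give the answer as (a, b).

(2, 4)

F(a,b) separates as P(a) + Q(b) + 6, so its minimum is min P + min Q + 6.
P'(a) = 2a - 4 vanishes at a ∈ {2}; Q'(b) = 12b(b - 4)(b + 2) vanishes at b ∈ {-2, 0, 4}.
Local minima of P (where P''>0): P(2)=-4. Local minima of Q: Q(-2)=-80, Q(4)=-512.
So the global minimum of F is P(2) + Q(4) + 6 = -4 − 512 + 6 = -510, attained at (2, 4).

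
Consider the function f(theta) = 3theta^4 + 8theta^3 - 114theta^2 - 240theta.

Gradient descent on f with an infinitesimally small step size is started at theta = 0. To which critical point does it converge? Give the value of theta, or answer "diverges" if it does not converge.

f'(theta) = 12(theta - 4)(theta + 1)(theta + 5), so f'(0) = -240.
Gradient descent moves in the -f' direction, i.e. theta is increasing.
The nearest critical point in that direction is theta = 4, where f'' = 540 > 0 (a local minimum). The iterate converges there.

4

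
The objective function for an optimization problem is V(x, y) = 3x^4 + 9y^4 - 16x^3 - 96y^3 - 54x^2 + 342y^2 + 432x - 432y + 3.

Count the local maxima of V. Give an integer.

1

V separates as a function of x plus a function of y, so ∇V=0 decouples.
∂V/∂x = 12(x - 4)(x - 3)(x + 3) = 0 at x ∈ {-3, 3, 4}; ∂V/∂y = 36(y - 4)(y - 3)(y - 1) = 0 at y ∈ {1, 3, 4}.
The Hessian is diagonal: diag(V_xx, V_yy). Second derivatives: V_xx(-3)=504, V_xx(3)=-72, V_xx(4)=84; V_yy(1)=216, V_yy(3)=-72, V_yy(4)=108.
Local maxima occur where both diagonal entries negative: (3, 3). Count: 1.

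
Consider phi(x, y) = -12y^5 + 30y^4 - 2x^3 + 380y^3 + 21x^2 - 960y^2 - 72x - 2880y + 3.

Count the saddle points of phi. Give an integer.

phi separates as a function of x plus a function of y, so ∇phi=0 decouples.
∂phi/∂x = -6(x - 4)(x - 3) = 0 at x ∈ {3, 4}; ∂phi/∂y = -60(y - 4)(y - 3)(y + 1)(y + 4) = 0 at y ∈ {-4, -1, 3, 4}.
The Hessian is diagonal: diag(phi_xx, phi_yy). Second derivatives: phi_xx(3)=6, phi_xx(4)=-6; phi_yy(-4)=10080, phi_yy(-1)=-3600, phi_yy(3)=1680, phi_yy(4)=-2400.
Saddle points occur where the two diagonal entries have opposite signs: (3, -1), (3, 4), (4, -4), (4, 3). Count: 4.

4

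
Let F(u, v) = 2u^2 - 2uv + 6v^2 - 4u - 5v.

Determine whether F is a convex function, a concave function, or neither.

F is quadratic, so its Hessian is the constant matrix H = [[4, -2], [-2, 12]].
det(H) = 44, tr(H) = 16.
det(H) > 0 and tr(H) > 0, so H is positive definite everywhere: convex.

convex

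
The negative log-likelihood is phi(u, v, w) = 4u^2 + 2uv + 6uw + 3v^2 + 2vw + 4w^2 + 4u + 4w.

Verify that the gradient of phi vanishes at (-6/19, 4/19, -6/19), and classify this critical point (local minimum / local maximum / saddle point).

∇phi = (8u + 2v + 6w + 4, 2u + 6v + 2w, 6u + 2v + 8w + 4); substituting (-6/19, 4/19, -6/19) gives ∇phi = (0, 0, 0), so (-6/19, 4/19, -6/19) is indeed a critical point.
The Hessian is constant: H = [[8, 2, 6], [2, 6, 2], [6, 2, 8]].
Leading principal minors: Δ₁ = 8, Δ₂ = 44, Δ₃ = 152.
All leading minors are positive, so H is positive definite: a local minimum.

local minimum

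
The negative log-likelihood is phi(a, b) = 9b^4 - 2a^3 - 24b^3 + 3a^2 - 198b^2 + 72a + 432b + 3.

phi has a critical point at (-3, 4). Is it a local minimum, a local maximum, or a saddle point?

The mixed partial ∂²phi/∂a∂b is 0, so the Hessian at any point is diag(phi_aa, phi_bb) = diag(6(-2a + 1), 36(3b^2 - 4b - 11)).
At (-3, 4): H = diag(42, 756).
Both eigenvalues are positive, so H is positive definite: a local minimum.

local minimum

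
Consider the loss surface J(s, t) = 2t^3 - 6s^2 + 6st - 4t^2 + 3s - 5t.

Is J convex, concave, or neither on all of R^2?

neither

The term 2t^3 is cubic, so the Hessian is not constant.
∂²J/∂t² = 12t - 8, which takes both signs as t varies (negative for sufficiently negative t). A diagonal entry of the Hessian changing sign means the Hessian is neither positive- nor negative-semidefinite on all of R^2.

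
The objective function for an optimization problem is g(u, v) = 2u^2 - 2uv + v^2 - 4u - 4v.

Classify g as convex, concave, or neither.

g is quadratic, so its Hessian is the constant matrix H = [[4, -2], [-2, 2]].
det(H) = 4, tr(H) = 6.
det(H) > 0 and tr(H) > 0, so H is positive definite everywhere: convex.

convex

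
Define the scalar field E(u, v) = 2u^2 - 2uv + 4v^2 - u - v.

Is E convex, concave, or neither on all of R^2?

E is quadratic, so its Hessian is the constant matrix H = [[4, -2], [-2, 8]].
det(H) = 28, tr(H) = 12.
det(H) > 0 and tr(H) > 0, so H is positive definite everywhere: convex.

convex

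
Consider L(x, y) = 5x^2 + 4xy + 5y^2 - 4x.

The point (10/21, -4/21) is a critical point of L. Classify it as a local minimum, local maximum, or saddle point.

local minimum

The Hessian of L is constant: H = [[10, 4], [4, 10]].
det(H) = 10·10 − 4² = 84.
det(H) > 0 and tr(H) = 20 > 0, so H is positive definite and the point is a local minimum.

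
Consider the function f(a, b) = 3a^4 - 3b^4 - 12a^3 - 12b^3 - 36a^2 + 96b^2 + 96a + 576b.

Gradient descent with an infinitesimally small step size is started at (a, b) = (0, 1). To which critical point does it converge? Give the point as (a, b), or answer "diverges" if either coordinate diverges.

(-2, -3)

f is separable, so gradient descent decouples: a follows -∂f/∂a, b follows -∂f/∂b.
∂f/∂a = 12(a - 4)(a - 1)(a + 2); at a=0 this is 96, so a decreases.
∂f/∂b = -12(b - 4)(b + 3)(b + 4); at b=1 this is 720, so b decreases.
a converges to its nearest critical value -2 (a local min of the a-part); b converges to -3. The iterate converges to (-2, -3).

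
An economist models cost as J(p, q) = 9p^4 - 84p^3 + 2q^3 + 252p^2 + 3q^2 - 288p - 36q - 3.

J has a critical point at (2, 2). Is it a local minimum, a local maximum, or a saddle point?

saddle point

The mixed partial ∂²J/∂p∂q is 0, so the Hessian at any point is diag(J_pp, J_qq) = diag(36(3p^2 - 14p + 14), 6(2q + 1)).
At (2, 2): H = diag(-72, 30).
The eigenvalues have opposite signs, so H is indefinite: a saddle point.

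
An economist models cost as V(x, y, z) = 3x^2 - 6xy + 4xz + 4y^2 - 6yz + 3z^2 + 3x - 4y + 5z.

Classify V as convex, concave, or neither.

convex

V is quadratic, so its Hessian is the constant matrix H = [[6, -6, 4], [-6, 8, -6], [4, -6, 6]].
Leading principal minors: 6, 12, 16.
All positive ⇒ H ≻ 0 ⇒ convex.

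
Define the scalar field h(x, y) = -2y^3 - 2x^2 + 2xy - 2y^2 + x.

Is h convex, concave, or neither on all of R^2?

neither

The term -2y^3 is cubic, so the Hessian is not constant.
∂²h/∂y² = -12y - 4, which takes both signs as y varies (negative for sufficiently large y). A diagonal entry of the Hessian changing sign means the Hessian is neither positive- nor negative-semidefinite on all of R^2.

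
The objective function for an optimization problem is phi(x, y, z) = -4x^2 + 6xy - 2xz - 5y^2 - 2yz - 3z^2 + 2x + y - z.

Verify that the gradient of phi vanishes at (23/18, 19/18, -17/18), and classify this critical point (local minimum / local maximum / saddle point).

∇phi = (-8x + 6y - 2z + 2, 6x - 10y - 2z + 1, -2x - 2y - 6z - 1); substituting (23/18, 19/18, -17/18) gives ∇phi = (0, 0, 0), so (23/18, 19/18, -17/18) is indeed a critical point.
The Hessian is constant: H = [[-8, 6, -2], [6, -10, -2], [-2, -2, -6]].
Leading principal minors: Δ₁ = -8, Δ₂ = 44, Δ₃ = -144.
The minors alternate sign starting negative (−, +, −), so H is negative definite: a local maximum.

local maximum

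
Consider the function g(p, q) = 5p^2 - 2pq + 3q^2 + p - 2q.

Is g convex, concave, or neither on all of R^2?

convex

g is quadratic, so its Hessian is the constant matrix H = [[10, -2], [-2, 6]].
det(H) = 56, tr(H) = 16.
det(H) > 0 and tr(H) > 0, so H is positive definite everywhere: convex.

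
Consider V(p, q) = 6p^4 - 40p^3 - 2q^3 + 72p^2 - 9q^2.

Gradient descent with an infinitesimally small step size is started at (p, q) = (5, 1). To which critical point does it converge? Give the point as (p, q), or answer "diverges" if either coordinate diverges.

diverges

V is separable, so gradient descent decouples: p follows -∂V/∂p, q follows -∂V/∂q.
∂V/∂p = 24p(p - 3)(p - 2); at p=5 this is 720, so p decreases.
∂V/∂q = -6q(q + 3); at q=1 this is -24, so q increases.
The q-coordinate has no critical point in that direction and runs off to infinity.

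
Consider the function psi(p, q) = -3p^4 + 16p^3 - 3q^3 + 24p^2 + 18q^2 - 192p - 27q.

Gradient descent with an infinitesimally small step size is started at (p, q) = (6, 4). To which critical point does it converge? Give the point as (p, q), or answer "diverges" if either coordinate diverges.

diverges

psi is separable, so gradient descent decouples: p follows -∂psi/∂p, q follows -∂psi/∂q.
∂psi/∂p = -12(p - 4)(p - 2)(p + 2); at p=6 this is -768, so p increases.
∂psi/∂q = -9(q - 3)(q - 1); at q=4 this is -27, so q increases.
The p-coordinate has no critical point in that direction and runs off to infinity.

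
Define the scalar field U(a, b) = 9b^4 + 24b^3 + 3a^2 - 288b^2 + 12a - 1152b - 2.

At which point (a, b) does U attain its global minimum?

(-2, 4)

U(a,b) separates as P(a) + Q(b) − 2, so its minimum is min P + min Q − 2.
P'(a) = 6a + 12 vanishes at a ∈ {-2}; Q'(b) = 36(b - 4)(b + 2)(b + 4) vanishes at b ∈ {-4, -2, 4}.
Local minima of P (where P''>0): P(-2)=-12. Local minima of Q: Q(-4)=768, Q(4)=-5376.
So the global minimum of U is P(-2) + Q(4) − 2 = -12 − 5376 − 2 = -5390, attained at (-2, 4).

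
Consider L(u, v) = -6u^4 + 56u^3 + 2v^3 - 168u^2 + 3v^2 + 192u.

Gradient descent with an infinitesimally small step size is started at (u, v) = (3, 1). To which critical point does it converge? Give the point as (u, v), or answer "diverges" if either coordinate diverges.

(2, 0)

L is separable, so gradient descent decouples: u follows -∂L/∂u, v follows -∂L/∂v.
∂L/∂u = -24(u - 4)(u - 2)(u - 1); at u=3 this is 48, so u decreases.
∂L/∂v = 6v(v + 1); at v=1 this is 12, so v decreases.
u converges to its nearest critical value 2 (a local min of the u-part); v converges to 0. The iterate converges to (2, 0).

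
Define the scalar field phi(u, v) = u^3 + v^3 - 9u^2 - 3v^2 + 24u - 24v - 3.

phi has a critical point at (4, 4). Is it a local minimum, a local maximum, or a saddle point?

The mixed partial ∂²phi/∂u∂v is 0, so the Hessian at any point is diag(phi_uu, phi_vv) = diag(6(u - 3), 6(v - 1)).
At (4, 4): H = diag(6, 18).
Both eigenvalues are positive, so H is positive definite: a local minimum.

local minimum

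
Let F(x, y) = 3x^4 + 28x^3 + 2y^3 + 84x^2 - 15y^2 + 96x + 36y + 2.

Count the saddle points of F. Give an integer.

3

F separates as a function of x plus a function of y, so ∇F=0 decouples.
∂F/∂x = 12(x + 1)(x + 2)(x + 4) = 0 at x ∈ {-4, -2, -1}; ∂F/∂y = 6(y - 3)(y - 2) = 0 at y ∈ {2, 3}.
The Hessian is diagonal: diag(F_xx, F_yy). Second derivatives: F_xx(-4)=72, F_xx(-2)=-24, F_xx(-1)=36; F_yy(2)=-6, F_yy(3)=6.
Saddle points occur where the two diagonal entries have opposite signs: (-4, 2), (-2, 3), (-1, 2). Count: 3.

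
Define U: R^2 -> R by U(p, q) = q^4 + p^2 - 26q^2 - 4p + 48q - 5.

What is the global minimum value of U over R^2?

U(p,q) separates as A(p) + B(q) − 5, so its minimum is min A + min B − 5.
A'(p) = 2p - 4 vanishes at p ∈ {2}; B'(q) = 4(q - 3)(q - 1)(q + 4) vanishes at q ∈ {-4, 1, 3}.
Local minima of A (where A''>0): A(2)=-4. Local minima of B: B(-4)=-352, B(3)=-9.
So the global minimum of U is A(2) + B(-4) − 5 = -4 − 352 − 5 = -361, attained at (2, -4).

-361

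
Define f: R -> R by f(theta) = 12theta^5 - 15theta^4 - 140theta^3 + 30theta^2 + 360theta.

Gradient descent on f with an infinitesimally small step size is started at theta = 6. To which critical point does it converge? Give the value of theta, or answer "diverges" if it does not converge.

f'(theta) = 60(theta - 3)(theta - 1)(theta + 1)(theta + 2), so f'(6) = 50400.
Gradient descent moves in the -f' direction, i.e. theta is decreasing.
The nearest critical point in that direction is theta = 3, where f'' = 2400 > 0 (a local minimum). The iterate converges there.

3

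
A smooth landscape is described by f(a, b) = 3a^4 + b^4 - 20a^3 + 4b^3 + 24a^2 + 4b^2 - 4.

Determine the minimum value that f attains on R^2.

f(a,b) separates as P(a) + Q(b) − 4, so its minimum is min P + min Q − 4.
P'(a) = 12a(a - 4)(a - 1) vanishes at a ∈ {0, 1, 4}; Q'(b) = 4b(b + 1)(b + 2) vanishes at b ∈ {-2, -1, 0}.
Local minima of P (where P''>0): P(0)=0, P(4)=-128. Local minima of Q: Q(-2)=0, Q(0)=0.
So the global minimum of f is P(4) + Q(-2) − 4 = -128 + 0 − 4 = -132, attained at (4, -2).

-132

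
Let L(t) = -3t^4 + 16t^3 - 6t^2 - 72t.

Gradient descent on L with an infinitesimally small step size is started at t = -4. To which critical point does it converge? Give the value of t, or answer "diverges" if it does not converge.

L'(t) = -12(t - 3)(t - 2)(t + 1), so L'(-4) = 1512.
Gradient descent moves in the -L' direction, i.e. t is decreasing.
There is no critical point below t=-4, and L' keeps the same sign, so the iterate runs off to −∞.

diverges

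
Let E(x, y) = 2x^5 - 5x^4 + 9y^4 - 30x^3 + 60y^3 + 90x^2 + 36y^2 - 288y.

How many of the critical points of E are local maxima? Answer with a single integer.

2

E separates as a function of x plus a function of y, so ∇E=0 decouples.
∂E/∂x = 10x(x - 3)(x - 2)(x + 3) = 0 at x ∈ {-3, 0, 2, 3}; ∂E/∂y = 36(y - 1)(y + 2)(y + 4) = 0 at y ∈ {-4, -2, 1}.
The Hessian is diagonal: diag(E_xx, E_yy). Second derivatives: E_xx(-3)=-900, E_xx(0)=180, E_xx(2)=-100, E_xx(3)=180; E_yy(-4)=360, E_yy(-2)=-216, E_yy(1)=540.
Local maxima occur where both diagonal entries negative: (-3, -2), (2, -2). Count: 2.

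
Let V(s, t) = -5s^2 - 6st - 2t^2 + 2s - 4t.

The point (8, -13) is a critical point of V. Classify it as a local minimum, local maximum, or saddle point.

The Hessian of V is constant: H = [[-10, -6], [-6, -4]].
det(H) = (-10)·(-4) − (-6)² = 4.
det(H) > 0 and tr(H) = -14 < 0, so H is negative definite and the point is a local maximum.

local maximum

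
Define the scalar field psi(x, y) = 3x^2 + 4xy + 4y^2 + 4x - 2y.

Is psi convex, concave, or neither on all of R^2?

convex

psi is quadratic, so its Hessian is the constant matrix H = [[6, 4], [4, 8]].
det(H) = 32, tr(H) = 14.
det(H) > 0 and tr(H) > 0, so H is positive definite everywhere: convex.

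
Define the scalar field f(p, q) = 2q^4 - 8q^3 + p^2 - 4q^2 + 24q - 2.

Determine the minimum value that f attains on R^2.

f(p,q) separates as A(p) + B(q) − 2, so its minimum is min A + min B − 2.
A'(p) = 2p vanishes at p ∈ {0}; B'(q) = 8(q - 3)(q - 1)(q + 1) vanishes at q ∈ {-1, 1, 3}.
Local minima of A (where A''>0): A(0)=0. Local minima of B: B(-1)=-18, B(3)=-18.
So the global minimum of f is A(0) + B(-1) − 2 = 0 − 18 − 2 = -20, attained at (0, -1).

-20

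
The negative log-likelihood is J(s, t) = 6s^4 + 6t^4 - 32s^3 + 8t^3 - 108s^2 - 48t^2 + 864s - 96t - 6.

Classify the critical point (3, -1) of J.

local maximum

The mixed partial ∂²J/∂s∂t is 0, so the Hessian at any point is diag(J_ss, J_tt) = diag(24(3s^2 - 8s - 9), 24(3t^2 + 2t - 4)).
At (3, -1): H = diag(-144, -72).
Both eigenvalues are negative, so H is negative definite: a local maximum.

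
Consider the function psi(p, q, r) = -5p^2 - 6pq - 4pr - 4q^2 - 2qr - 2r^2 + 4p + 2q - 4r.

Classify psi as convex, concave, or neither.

concave

psi is quadratic, so its Hessian is the constant matrix H = [[-10, -6, -4], [-6, -8, -2], [-4, -2, -4]].
Leading principal minors: -10, 44, -104.
Signs alternate −, +, − ⇒ H ≺ 0 ⇒ concave.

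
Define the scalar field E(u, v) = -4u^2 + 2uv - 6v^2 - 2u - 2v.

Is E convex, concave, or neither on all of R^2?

concave

E is quadratic, so its Hessian is the constant matrix H = [[-8, 2], [2, -12]].
det(H) = 92, tr(H) = -20.
det(H) > 0 and tr(H) < 0, so H is negative definite everywhere: concave.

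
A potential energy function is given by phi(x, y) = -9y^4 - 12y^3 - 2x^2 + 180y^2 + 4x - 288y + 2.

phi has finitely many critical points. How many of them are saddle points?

1

phi separates as a function of x plus a function of y, so ∇phi=0 decouples.
∂phi/∂x = -4(x - 1) = 0 at x ∈ {1}; ∂phi/∂y = -36(y - 2)(y - 1)(y + 4) = 0 at y ∈ {-4, 1, 2}.
The Hessian is diagonal: diag(phi_xx, phi_yy). Second derivatives: phi_xx(1)=-4; phi_yy(-4)=-1080, phi_yy(1)=180, phi_yy(2)=-216.
Saddle points occur where the two diagonal entries have opposite signs: (1, 1). Count: 1.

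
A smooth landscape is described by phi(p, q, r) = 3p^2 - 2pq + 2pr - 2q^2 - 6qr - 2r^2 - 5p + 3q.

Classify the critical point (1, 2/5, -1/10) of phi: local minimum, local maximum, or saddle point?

saddle point

The Hessian is constant: H = [[6, -2, 2], [-2, -4, -6], [2, -6, -4]].
Leading principal minors: Δ₁ = 6, Δ₂ = -28, Δ₃ = -40.
The minors fit neither the all-positive nor the alternating-sign pattern, so H is indefinite: a saddle point.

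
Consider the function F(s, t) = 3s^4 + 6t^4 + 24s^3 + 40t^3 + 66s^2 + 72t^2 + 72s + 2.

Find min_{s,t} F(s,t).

-25

F(s,t) separates as P(s) + Q(t) + 2, so its minimum is min P + min Q + 2.
P'(s) = 12(s + 1)(s + 2)(s + 3) vanishes at s ∈ {-3, -2, -1}; Q'(t) = 24t(t + 2)(t + 3) vanishes at t ∈ {-3, -2, 0}.
Local minima of P (where P''>0): P(-3)=-27, P(-1)=-27. Local minima of Q: Q(-3)=54, Q(0)=0.
So the global minimum of F is P(-3) + Q(0) + 2 = -27 + 0 + 2 = -25, attained at (-3, 0).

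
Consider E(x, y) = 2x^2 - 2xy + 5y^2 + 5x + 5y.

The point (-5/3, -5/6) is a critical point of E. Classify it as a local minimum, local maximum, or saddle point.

local minimum

The Hessian of E is constant: H = [[4, -2], [-2, 10]].
det(H) = 4·10 − (-2)² = 36.
det(H) > 0 and tr(H) = 14 > 0, so H is positive definite and the point is a local minimum.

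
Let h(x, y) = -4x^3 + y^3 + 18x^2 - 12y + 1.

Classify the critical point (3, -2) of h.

local maximum

The mixed partial ∂²h/∂x∂y is 0, so the Hessian at any point is diag(h_xx, h_yy) = diag(12(-2x + 3), 6y).
At (3, -2): H = diag(-36, -12).
Both eigenvalues are negative, so H is negative definite: a local maximum.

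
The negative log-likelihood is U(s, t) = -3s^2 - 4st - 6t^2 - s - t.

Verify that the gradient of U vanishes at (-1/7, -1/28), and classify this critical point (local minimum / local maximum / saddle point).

local maximum

∇U = (-6s - 4t - 1, -4s - 12t - 1); substituting (-1/7, -1/28) gives ∇U = (0, 0), so (-1/7, -1/28) is indeed a critical point.
The Hessian of U is constant: H = [[-6, -4], [-4, -12]].
det(H) = (-6)·(-12) − (-4)² = 56.
det(H) > 0 and tr(H) = -18 < 0, so H is negative definite and the point is a local maximum.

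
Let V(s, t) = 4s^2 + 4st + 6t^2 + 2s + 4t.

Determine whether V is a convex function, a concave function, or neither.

V is quadratic, so its Hessian is the constant matrix H = [[8, 4], [4, 12]].
det(H) = 80, tr(H) = 20.
det(H) > 0 and tr(H) > 0, so H is positive definite everywhere: convex.

convex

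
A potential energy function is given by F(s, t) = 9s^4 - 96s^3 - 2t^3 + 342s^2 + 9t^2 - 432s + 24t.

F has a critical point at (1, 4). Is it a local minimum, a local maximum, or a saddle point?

The mixed partial ∂²F/∂s∂t is 0, so the Hessian at any point is diag(F_ss, F_tt) = diag(36(3s^2 - 16s + 19), 6(-2t + 3)).
At (1, 4): H = diag(216, -30).
The eigenvalues have opposite signs, so H is indefinite: a saddle point.

saddle point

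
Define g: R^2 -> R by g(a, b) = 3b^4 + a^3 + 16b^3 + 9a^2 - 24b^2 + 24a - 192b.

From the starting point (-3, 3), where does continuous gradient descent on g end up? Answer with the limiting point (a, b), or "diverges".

g is separable, so gradient descent decouples: a follows -∂g/∂a, b follows -∂g/∂b.
∂g/∂a = 3(a + 2)(a + 4); at a=-3 this is -3, so a increases.
∂g/∂b = 12(b - 2)(b + 2)(b + 4); at b=3 this is 420, so b decreases.
a converges to its nearest critical value -2 (a local min of the a-part); b converges to 2. The iterate converges to (-2, 2).

(-2, 2)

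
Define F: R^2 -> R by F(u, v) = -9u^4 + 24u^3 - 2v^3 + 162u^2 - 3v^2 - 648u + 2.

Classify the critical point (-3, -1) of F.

The mixed partial ∂²F/∂u∂v is 0, so the Hessian at any point is diag(F_uu, F_vv) = diag(36(-3u^2 + 4u + 9), -6(2v + 1)).
At (-3, -1): H = diag(-1080, 6).
The eigenvalues have opposite signs, so H is indefinite: a saddle point.

saddle point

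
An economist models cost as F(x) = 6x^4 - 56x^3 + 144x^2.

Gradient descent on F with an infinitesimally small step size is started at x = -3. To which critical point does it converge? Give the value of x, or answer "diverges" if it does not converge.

0

F'(x) = 24x(x - 4)(x - 3), so F'(-3) = -3024.
Gradient descent moves in the -F' direction, i.e. x is increasing.
The nearest critical point in that direction is x = 0, where F'' = 288 > 0 (a local minimum). The iterate converges there.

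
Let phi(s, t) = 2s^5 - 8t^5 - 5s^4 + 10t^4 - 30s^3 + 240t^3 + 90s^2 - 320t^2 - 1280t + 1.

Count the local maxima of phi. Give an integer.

phi separates as a function of s plus a function of t, so ∇phi=0 decouples.
∂phi/∂s = 10s(s - 3)(s - 2)(s + 3) = 0 at s ∈ {-3, 0, 2, 3}; ∂phi/∂t = -40(t - 4)(t - 2)(t + 1)(t + 4) = 0 at t ∈ {-4, -1, 2, 4}.
The Hessian is diagonal: diag(phi_ss, phi_tt). Second derivatives: phi_ss(-3)=-900, phi_ss(0)=180, phi_ss(2)=-100, phi_ss(3)=180; phi_tt(-4)=5760, phi_tt(-1)=-1800, phi_tt(2)=1440, phi_tt(4)=-3200.
Local maxima occur where both diagonal entries negative: (-3, -1), (-3, 4), (2, -1), (2, 4). Count: 4.

4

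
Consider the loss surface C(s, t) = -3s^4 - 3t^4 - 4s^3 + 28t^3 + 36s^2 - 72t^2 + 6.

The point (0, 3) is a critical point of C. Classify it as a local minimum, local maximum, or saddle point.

The mixed partial ∂²C/∂s∂t is 0, so the Hessian at any point is diag(C_ss, C_tt) = diag(12(-3s^2 - 2s + 6), 12(-3t^2 + 14t - 12)).
At (0, 3): H = diag(72, 36).
Both eigenvalues are positive, so H is positive definite: a local minimum.

local minimum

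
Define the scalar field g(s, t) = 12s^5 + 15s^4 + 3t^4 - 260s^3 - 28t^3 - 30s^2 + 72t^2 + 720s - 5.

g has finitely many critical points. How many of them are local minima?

g separates as a function of s plus a function of t, so ∇g=0 decouples.
∂g/∂s = 60(s - 3)(s - 1)(s + 1)(s + 4) = 0 at s ∈ {-4, -1, 1, 3}; ∂g/∂t = 12t(t - 4)(t - 3) = 0 at t ∈ {0, 3, 4}.
The Hessian is diagonal: diag(g_ss, g_tt). Second derivatives: g_ss(-4)=-6300, g_ss(-1)=1440, g_ss(1)=-1200, g_ss(3)=3360; g_tt(0)=144, g_tt(3)=-36, g_tt(4)=48.
Local minima occur where both diagonal entries positive: (-1, 0), (-1, 4), (3, 0), (3, 4). Count: 4.

4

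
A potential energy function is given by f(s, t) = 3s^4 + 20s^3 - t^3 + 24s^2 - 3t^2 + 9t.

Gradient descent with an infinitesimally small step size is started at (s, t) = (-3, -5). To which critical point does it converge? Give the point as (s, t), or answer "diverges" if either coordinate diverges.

f is separable, so gradient descent decouples: s follows -∂f/∂s, t follows -∂f/∂t.
∂f/∂s = 12s(s + 1)(s + 4); at s=-3 this is 72, so s decreases.
∂f/∂t = -3(t - 1)(t + 3); at t=-5 this is -36, so t increases.
s converges to its nearest critical value -4 (a local min of the s-part); t converges to -3. The iterate converges to (-4, -3).

(-4, -3)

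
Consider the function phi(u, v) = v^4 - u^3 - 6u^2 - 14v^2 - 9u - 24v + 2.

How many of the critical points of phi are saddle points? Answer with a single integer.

phi separates as a function of u plus a function of v, so ∇phi=0 decouples.
∂phi/∂u = -3(u + 1)(u + 3) = 0 at u ∈ {-3, -1}; ∂phi/∂v = 4(v - 3)(v + 1)(v + 2) = 0 at v ∈ {-2, -1, 3}.
The Hessian is diagonal: diag(phi_uu, phi_vv). Second derivatives: phi_uu(-3)=6, phi_uu(-1)=-6; phi_vv(-2)=20, phi_vv(-1)=-16, phi_vv(3)=80.
Saddle points occur where the two diagonal entries have opposite signs: (-3, -1), (-1, -2), (-1, 3). Count: 3.

3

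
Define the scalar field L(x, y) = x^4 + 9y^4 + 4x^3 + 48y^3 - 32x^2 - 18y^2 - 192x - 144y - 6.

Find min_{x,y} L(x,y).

-1254

L(x,y) separates as P(x) + Q(y) − 6, so its minimum is min P + min Q − 6.
P'(x) = 4(x - 4)(x + 3)(x + 4) vanishes at x ∈ {-4, -3, 4}; Q'(y) = 36(y - 1)(y + 1)(y + 4) vanishes at y ∈ {-4, -1, 1}.
Local minima of P (where P''>0): P(-4)=256, P(4)=-768. Local minima of Q: Q(-4)=-480, Q(1)=-105.
So the global minimum of L is P(4) + Q(-4) − 6 = -768 − 480 − 6 = -1254, attained at (4, -4).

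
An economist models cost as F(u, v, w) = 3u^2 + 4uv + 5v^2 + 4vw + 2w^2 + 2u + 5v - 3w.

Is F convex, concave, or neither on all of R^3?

F is quadratic, so its Hessian is the constant matrix H = [[6, 4, 0], [4, 10, 4], [0, 4, 4]].
Leading principal minors: 6, 44, 80.
All positive ⇒ H ≻ 0 ⇒ convex.

convex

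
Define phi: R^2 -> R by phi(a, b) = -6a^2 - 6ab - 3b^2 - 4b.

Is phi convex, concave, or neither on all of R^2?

concave

phi is quadratic, so its Hessian is the constant matrix H = [[-12, -6], [-6, -6]].
det(H) = 36, tr(H) = -18.
det(H) > 0 and tr(H) < 0, so H is negative definite everywhere: concave.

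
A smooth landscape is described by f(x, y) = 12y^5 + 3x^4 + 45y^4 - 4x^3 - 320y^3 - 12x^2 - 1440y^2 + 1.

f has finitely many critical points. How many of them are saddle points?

6

f separates as a function of x plus a function of y, so ∇f=0 decouples.
∂f/∂x = 12x(x - 2)(x + 1) = 0 at x ∈ {-1, 0, 2}; ∂f/∂y = 60y(y - 4)(y + 3)(y + 4) = 0 at y ∈ {-4, -3, 0, 4}.
The Hessian is diagonal: diag(f_xx, f_yy). Second derivatives: f_xx(-1)=36, f_xx(0)=-24, f_xx(2)=72; f_yy(-4)=-1920, f_yy(-3)=1260, f_yy(0)=-2880, f_yy(4)=13440.
Saddle points occur where the two diagonal entries have opposite signs: (-1, -4), (-1, 0), (0, -3), (0, 4), (2, -4), (2, 0). Count: 6.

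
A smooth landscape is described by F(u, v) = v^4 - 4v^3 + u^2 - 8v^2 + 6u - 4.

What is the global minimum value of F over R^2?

F(u,v) separates as P(u) + Q(v) − 4, so its minimum is min P + min Q − 4.
P'(u) = 2u + 6 vanishes at u ∈ {-3}; Q'(v) = 4v(v - 4)(v + 1) vanishes at v ∈ {-1, 0, 4}.
Local minima of P (where P''>0): P(-3)=-9. Local minima of Q: Q(-1)=-3, Q(4)=-128.
So the global minimum of F is P(-3) + Q(4) − 4 = -9 − 128 − 4 = -141, attained at (-3, 4).

-141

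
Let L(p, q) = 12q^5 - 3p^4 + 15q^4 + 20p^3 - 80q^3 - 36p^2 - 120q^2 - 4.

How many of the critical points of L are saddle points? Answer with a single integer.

6

L separates as a function of p plus a function of q, so ∇L=0 decouples.
∂L/∂p = -12p(p - 3)(p - 2) = 0 at p ∈ {0, 2, 3}; ∂L/∂q = 60q(q - 2)(q + 1)(q + 2) = 0 at q ∈ {-2, -1, 0, 2}.
The Hessian is diagonal: diag(L_pp, L_qq). Second derivatives: L_pp(0)=-72, L_pp(2)=24, L_pp(3)=-36; L_qq(-2)=-480, L_qq(-1)=180, L_qq(0)=-240, L_qq(2)=1440.
Saddle points occur where the two diagonal entries have opposite signs: (0, -1), (0, 2), (2, -2), (2, 0), (3, -1), (3, 2). Count: 6.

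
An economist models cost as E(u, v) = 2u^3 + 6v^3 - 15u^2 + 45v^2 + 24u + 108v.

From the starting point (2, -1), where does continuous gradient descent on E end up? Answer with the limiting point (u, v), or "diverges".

E is separable, so gradient descent decouples: u follows -∂E/∂u, v follows -∂E/∂v.
∂E/∂u = 6(u - 4)(u - 1); at u=2 this is -12, so u increases.
∂E/∂v = 18(v + 2)(v + 3); at v=-1 this is 36, so v decreases.
u converges to its nearest critical value 4 (a local min of the u-part); v converges to -2. The iterate converges to (4, -2).

(4, -2)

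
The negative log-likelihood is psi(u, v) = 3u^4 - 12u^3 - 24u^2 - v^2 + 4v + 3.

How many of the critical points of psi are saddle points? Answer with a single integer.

2

psi separates as a function of u plus a function of v, so ∇psi=0 decouples.
∂psi/∂u = 12u(u - 4)(u + 1) = 0 at u ∈ {-1, 0, 4}; ∂psi/∂v = -2(v - 2) = 0 at v ∈ {2}.
The Hessian is diagonal: diag(psi_uu, psi_vv). Second derivatives: psi_uu(-1)=60, psi_uu(0)=-48, psi_uu(4)=240; psi_vv(2)=-2.
Saddle points occur where the two diagonal entries have opposite signs: (-1, 2), (4, 2). Count: 2.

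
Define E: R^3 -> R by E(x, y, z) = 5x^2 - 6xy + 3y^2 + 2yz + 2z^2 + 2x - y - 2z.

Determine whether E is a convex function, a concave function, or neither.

convex

E is quadratic, so its Hessian is the constant matrix H = [[10, -6, 0], [-6, 6, 2], [0, 2, 4]].
Leading principal minors: 10, 24, 56.
All positive ⇒ H ≻ 0 ⇒ convex.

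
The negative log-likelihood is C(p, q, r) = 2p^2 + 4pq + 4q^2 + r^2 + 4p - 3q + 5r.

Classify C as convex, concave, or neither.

C is quadratic, so its Hessian is the constant matrix H = [[4, 4, 0], [4, 8, 0], [0, 0, 2]].
Leading principal minors: 4, 16, 32.
All positive ⇒ H ≻ 0 ⇒ convex.

convex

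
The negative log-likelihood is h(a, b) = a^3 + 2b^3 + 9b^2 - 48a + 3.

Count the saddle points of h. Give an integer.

h separates as a function of a plus a function of b, so ∇h=0 decouples.
∂h/∂a = 3(a - 4)(a + 4) = 0 at a ∈ {-4, 4}; ∂h/∂b = 6b(b + 3) = 0 at b ∈ {-3, 0}.
The Hessian is diagonal: diag(h_aa, h_bb). Second derivatives: h_aa(-4)=-24, h_aa(4)=24; h_bb(-3)=-18, h_bb(0)=18.
Saddle points occur where the two diagonal entries have opposite signs: (-4, 0), (4, -3). Count: 2.

2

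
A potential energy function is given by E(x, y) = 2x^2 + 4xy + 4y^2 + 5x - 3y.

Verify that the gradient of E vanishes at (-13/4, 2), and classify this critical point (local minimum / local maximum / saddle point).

local minimum

∇E = (4x + 4y + 5, 4x + 8y - 3); substituting (-13/4, 2) gives ∇E = (0, 0), so (-13/4, 2) is indeed a critical point.
The Hessian of E is constant: H = [[4, 4], [4, 8]].
det(H) = 4·8 − 4² = 16.
det(H) > 0 and tr(H) = 12 > 0, so H is positive definite and the point is a local minimum.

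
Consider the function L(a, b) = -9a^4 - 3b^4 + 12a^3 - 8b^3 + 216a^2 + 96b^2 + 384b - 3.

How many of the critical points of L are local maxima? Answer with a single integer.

L separates as a function of a plus a function of b, so ∇L=0 decouples.
∂L/∂a = -36a(a - 4)(a + 3) = 0 at a ∈ {-3, 0, 4}; ∂L/∂b = -12(b - 4)(b + 2)(b + 4) = 0 at b ∈ {-4, -2, 4}.
The Hessian is diagonal: diag(L_aa, L_bb). Second derivatives: L_aa(-3)=-756, L_aa(0)=432, L_aa(4)=-1008; L_bb(-4)=-192, L_bb(-2)=144, L_bb(4)=-576.
Local maxima occur where both diagonal entries negative: (-3, -4), (-3, 4), (4, -4), (4, 4). Count: 4.

4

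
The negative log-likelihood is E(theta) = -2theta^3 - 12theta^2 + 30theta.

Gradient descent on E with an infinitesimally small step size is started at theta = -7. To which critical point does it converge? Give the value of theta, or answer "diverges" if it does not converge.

-5

E'(theta) = -6(theta - 1)(theta + 5), so E'(-7) = -96.
Gradient descent moves in the -E' direction, i.e. theta is increasing.
The nearest critical point in that direction is theta = -5, where E'' = 36 > 0 (a local minimum). The iterate converges there.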